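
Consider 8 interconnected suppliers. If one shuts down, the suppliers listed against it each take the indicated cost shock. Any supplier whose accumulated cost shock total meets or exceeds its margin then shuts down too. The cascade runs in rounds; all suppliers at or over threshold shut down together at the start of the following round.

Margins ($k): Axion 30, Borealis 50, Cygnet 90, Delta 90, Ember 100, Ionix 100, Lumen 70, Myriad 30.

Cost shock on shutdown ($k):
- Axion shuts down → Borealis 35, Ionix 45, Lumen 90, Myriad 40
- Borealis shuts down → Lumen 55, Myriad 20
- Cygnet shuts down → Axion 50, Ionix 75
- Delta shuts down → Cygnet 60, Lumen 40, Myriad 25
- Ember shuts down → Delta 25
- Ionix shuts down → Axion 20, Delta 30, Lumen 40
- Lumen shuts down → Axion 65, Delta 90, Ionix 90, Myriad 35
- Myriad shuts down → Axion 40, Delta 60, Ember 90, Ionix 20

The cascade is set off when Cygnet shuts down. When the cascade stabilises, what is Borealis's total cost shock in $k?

35

Round 1 — Cygnet shuts down (initial).
  Axion: +50 → 50 ≥ 30
  Ionix: +75 → 75 < 100
Round 2 — Axion shuts down.
  Borealis: +35 → 35 < 50
  Ionix: +45 → 120 ≥ 100
  Lumen: +90 → 90 ≥ 70
  Myriad: +40 → 40 ≥ 30
Round 3 — Ionix, Lumen, Myriad shut down.
  Delta: +30+90+60 → 180 ≥ 90
  Ember: +90 → 90 < 100
Round 4 — Delta shuts down.
No further shutdowns.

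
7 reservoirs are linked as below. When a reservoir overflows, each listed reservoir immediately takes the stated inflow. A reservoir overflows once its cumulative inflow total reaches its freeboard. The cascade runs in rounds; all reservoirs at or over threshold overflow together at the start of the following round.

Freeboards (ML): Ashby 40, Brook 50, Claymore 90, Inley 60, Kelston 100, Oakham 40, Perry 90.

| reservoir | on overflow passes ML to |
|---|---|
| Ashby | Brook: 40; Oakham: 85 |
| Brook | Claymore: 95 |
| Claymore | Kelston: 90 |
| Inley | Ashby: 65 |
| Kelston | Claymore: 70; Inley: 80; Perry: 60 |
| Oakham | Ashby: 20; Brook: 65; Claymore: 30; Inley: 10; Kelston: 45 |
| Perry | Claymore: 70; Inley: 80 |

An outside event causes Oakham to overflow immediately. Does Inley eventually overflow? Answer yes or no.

Round 1 — Oakham overflows (initial).
  Ashby: +20 → 20 < 40
  Brook: +65 → 65 ≥ 50
  Claymore: +30 → 30 < 90
  Inley: +10 → 10 < 60
  Kelston: +45 → 45 < 100
Round 2 — Brook overflows.
  Claymore: +95 → 125 ≥ 90
Round 3 — Claymore overflows.
  Kelston: +90 → 135 ≥ 100
Round 4 — Kelston overflows.
  Inley: +80 → 90 ≥ 60
  Perry: +60 → 60 < 90
Round 5 — Inley overflows.
  Ashby: +65 → 85 ≥ 40
Round 6 — Ashby overflows.
No further overflows.

yes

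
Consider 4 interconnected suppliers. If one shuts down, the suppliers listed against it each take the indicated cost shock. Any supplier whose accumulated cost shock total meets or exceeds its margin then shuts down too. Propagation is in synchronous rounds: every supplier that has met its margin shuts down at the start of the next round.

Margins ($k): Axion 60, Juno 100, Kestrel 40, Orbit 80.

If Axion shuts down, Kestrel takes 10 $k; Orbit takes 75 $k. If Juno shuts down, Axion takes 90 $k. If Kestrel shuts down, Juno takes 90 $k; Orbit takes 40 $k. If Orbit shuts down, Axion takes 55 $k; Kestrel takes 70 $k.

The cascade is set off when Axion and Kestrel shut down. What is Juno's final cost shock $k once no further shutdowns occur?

Round 1 — Axion, Kestrel shut down (initial).
  Juno: +90 → 90 < 100
  Orbit: +75+40 → 115 ≥ 80
Round 2 — Orbit shuts down.
No further shutdowns.

90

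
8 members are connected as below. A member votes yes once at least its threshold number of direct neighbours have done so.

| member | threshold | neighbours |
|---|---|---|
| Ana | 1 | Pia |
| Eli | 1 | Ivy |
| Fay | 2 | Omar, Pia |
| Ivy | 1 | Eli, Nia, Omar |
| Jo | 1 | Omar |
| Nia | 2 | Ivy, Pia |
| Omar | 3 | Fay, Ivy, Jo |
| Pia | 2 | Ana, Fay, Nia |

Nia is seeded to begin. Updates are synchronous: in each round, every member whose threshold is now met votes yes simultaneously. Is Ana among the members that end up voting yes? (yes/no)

no

Round 1 — Nia votes yes (initial).
Round 2 — checking thresholds:
  Ivy: 1 of 3 neighbours ≥ 1, votes yes.
  Pia: 1 of 3 neighbours < 2, not yet.
Round 3 — checking thresholds:
  Eli: 1 of 1 neighbours ≥ 1, votes yes.
  Omar: 1 of 3 neighbours < 3, not yet.
  Pia: 1 of 3 neighbours < 2, not yet.
Round 4 — no new yes votes; cascade stops.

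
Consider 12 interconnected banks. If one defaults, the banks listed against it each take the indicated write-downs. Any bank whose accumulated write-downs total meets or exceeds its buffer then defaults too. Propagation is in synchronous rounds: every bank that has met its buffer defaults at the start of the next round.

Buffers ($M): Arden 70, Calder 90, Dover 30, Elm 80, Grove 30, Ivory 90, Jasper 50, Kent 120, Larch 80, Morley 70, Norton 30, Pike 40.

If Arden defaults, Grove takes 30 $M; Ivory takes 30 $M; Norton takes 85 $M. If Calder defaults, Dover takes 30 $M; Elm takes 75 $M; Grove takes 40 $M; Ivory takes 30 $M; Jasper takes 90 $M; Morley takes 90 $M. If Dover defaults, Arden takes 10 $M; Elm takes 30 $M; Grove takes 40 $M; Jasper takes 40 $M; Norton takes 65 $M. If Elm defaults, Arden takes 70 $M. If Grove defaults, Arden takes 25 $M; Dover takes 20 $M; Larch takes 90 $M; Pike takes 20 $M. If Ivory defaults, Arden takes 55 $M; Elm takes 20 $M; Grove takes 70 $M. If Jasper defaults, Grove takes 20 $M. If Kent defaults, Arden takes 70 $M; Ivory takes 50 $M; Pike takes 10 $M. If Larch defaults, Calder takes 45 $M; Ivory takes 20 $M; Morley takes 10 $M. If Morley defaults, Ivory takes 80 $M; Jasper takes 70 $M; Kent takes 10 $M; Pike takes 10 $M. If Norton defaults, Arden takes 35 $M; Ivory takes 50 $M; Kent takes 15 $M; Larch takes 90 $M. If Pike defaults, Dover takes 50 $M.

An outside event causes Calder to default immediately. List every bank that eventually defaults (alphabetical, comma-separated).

Arden, Calder, Dover, Elm, Grove, Ivory, Jasper, Larch, Morley, Norton

Round 1 — Calder defaults (initial).
  Dover: +30 → 30 ≥ 30
  Elm: +75 → 75 < 80
  Grove: +40 → 40 ≥ 30
  Ivory: +30 → 30 < 90
  Jasper: +90 → 90 ≥ 50
  Morley: +90 → 90 ≥ 70
Round 2 — Dover, Grove, Jasper, Morley default.
  Arden: +10+25 → 35 < 70
  Elm: +30 → 105 ≥ 80
  Ivory: +80 → 110 ≥ 90
  Kent: +10 → 10 < 120
  Larch: +90 → 90 ≥ 80
  Norton: +65 → 65 ≥ 30
  Pike: +20+10 → 30 < 40
Round 3 — Elm, Ivory, Larch, Norton default.
  Arden: +70+55+35 → 195 ≥ 70
  Kent: +15 → 25 < 120
Round 4 — Arden defaults.
No further defaults.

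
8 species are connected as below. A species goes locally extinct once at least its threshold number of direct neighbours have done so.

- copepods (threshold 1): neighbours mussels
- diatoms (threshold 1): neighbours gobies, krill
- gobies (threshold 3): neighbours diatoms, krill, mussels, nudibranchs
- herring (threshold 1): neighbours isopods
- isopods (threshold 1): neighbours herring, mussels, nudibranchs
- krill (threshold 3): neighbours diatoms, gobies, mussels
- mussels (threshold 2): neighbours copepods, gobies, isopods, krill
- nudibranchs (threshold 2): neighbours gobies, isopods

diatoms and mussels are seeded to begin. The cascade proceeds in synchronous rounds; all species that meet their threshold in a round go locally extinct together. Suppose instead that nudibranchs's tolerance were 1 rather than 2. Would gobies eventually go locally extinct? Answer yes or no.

yes

With nudibranchs's tolerance at 1:
Round 1 — diatoms, mussels go locally extinct (initial).
Round 2 — checking thresholds:
  copepods: 1 of 1 neighbours ≥ 1, goes locally extinct.
  gobies: 2 of 4 neighbours < 3, holds.
  isopods: 1 of 3 neighbours ≥ 1, goes locally extinct.
  krill: 2 of 3 neighbours < 3, holds.
Round 3 — checking thresholds:
  gobies: 2 of 4 neighbours < 3, holds.
  herring: 1 of 1 neighbours ≥ 1, goes locally extinct.
  krill: 2 of 3 neighbours < 3, holds.
  nudibranchs: 1 of 2 neighbours ≥ 1, goes locally extinct.
Round 4 — checking thresholds:
  gobies: 3 of 4 neighbours ≥ 3, goes locally extinct.
  krill: 2 of 3 neighbours < 3, holds.
Round 5 — checking thresholds:
  krill: 3 of 3 neighbours ≥ 3, goes locally extinct.
Round 6 — no new extinctions; cascade stops.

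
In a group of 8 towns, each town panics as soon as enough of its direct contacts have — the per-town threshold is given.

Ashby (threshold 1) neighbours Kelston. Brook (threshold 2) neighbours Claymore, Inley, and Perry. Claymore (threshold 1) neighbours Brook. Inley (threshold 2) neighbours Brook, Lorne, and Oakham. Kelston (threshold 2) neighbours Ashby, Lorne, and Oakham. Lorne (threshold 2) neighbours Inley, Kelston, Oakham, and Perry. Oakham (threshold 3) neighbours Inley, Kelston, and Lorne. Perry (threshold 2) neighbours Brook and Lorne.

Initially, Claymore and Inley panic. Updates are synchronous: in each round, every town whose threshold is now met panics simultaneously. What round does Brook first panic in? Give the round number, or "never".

2

Round 1 — Claymore, Inley panic (initial).
Round 2 — checking thresholds:
  Brook: 2 of 3 neighbours ≥ 2, panics.
  Lorne: 1 of 4 neighbours < 2, holds.
  Oakham: 1 of 3 neighbours < 3, holds.
Round 3 — no new panics; cascade stops.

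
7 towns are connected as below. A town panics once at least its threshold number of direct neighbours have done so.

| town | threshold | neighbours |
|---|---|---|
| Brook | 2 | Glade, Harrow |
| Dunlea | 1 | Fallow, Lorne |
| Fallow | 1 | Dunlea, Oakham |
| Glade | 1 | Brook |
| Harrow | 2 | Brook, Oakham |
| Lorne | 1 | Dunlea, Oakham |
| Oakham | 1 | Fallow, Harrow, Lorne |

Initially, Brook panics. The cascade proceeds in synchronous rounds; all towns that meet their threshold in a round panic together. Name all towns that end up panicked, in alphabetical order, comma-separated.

Round 1 — Brook panics (initial).
Round 2 — checking thresholds:
  Glade: 1 of 1 neighbours ≥ 1, panics.
  Harrow: 1 of 2 neighbours < 2, not yet.
Round 3 — no new panics; cascade stops.

Brook, Glade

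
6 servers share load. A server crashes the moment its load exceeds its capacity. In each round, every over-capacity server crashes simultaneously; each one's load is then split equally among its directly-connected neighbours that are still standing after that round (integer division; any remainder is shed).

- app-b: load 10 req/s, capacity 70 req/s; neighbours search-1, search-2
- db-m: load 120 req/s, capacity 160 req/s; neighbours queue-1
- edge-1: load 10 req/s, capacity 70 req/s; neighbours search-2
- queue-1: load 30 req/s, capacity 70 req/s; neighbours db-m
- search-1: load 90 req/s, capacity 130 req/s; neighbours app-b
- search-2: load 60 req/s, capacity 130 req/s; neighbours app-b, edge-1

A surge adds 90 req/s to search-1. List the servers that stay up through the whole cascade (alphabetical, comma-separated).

Round 1 — search-1 at 180 > 130. search-1 crashes.
  search-1 sheds 180 req/s to app-b: 180 each.
    app-b: 10+180 = 190 > 70
Round 2 — app-b crashes.
  app-b sheds 190 req/s to search-2: 190 each.
    search-2: 60+190 = 250 > 130
Round 3 — search-2 crashes.
  search-2 sheds 250 req/s to edge-1: 250 each.
    edge-1: 10+250 = 260 > 70
Round 4 — edge-1 crashes.
  edge-1 sheds 260 req/s: no online neighbours, lost.
No further crashes.

db-m, queue-1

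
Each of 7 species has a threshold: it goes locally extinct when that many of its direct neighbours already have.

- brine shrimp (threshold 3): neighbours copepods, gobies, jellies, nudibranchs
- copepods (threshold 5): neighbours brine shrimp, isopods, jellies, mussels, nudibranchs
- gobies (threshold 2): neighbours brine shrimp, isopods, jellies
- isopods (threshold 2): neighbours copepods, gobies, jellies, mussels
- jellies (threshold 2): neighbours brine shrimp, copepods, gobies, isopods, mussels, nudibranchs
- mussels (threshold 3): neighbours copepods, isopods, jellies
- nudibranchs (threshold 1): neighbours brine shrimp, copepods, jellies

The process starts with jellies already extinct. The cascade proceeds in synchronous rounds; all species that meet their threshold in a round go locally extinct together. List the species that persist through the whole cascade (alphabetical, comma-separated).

Round 1 — jellies goes locally extinct (initial).
Round 2 — checking thresholds:
  brine shrimp: 1 of 4 neighbours < 3, not yet.
  copepods: 1 of 5 neighbours < 5, not yet.
  gobies: 1 of 3 neighbours < 2, not yet.
  isopods: 1 of 4 neighbours < 2, not yet.
  mussels: 1 of 3 neighbours < 3, not yet.
  nudibranchs: 1 of 3 neighbours ≥ 1, goes locally extinct.
Round 3 — no new extinctions; cascade stops.

brine shrimp, copepods, gobies, isopods, mussels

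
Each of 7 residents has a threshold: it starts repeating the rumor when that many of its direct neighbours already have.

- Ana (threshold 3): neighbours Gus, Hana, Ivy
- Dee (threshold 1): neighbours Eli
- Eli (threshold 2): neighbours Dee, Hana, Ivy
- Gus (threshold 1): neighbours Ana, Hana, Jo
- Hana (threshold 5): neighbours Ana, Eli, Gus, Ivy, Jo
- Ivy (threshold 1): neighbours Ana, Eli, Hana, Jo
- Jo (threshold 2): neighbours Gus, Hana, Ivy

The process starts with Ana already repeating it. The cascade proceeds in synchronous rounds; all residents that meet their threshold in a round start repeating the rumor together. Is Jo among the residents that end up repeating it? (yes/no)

Round 1 — Ana starts repeating the rumor (initial).
Round 2 — checking thresholds:
  Gus: 1 of 3 neighbours ≥ 1, starts repeating the rumor.
  Hana: 1 of 5 neighbours < 5, not yet.
  Ivy: 1 of 4 neighbours ≥ 1, starts repeating the rumor.
Round 3 — checking thresholds:
  Eli: 1 of 3 neighbours < 2, not yet.
  Hana: 3 of 5 neighbours < 5, not yet.
  Jo: 2 of 3 neighbours ≥ 2, starts repeating the rumor.
Round 4 — no new spreads; cascade stops.

yes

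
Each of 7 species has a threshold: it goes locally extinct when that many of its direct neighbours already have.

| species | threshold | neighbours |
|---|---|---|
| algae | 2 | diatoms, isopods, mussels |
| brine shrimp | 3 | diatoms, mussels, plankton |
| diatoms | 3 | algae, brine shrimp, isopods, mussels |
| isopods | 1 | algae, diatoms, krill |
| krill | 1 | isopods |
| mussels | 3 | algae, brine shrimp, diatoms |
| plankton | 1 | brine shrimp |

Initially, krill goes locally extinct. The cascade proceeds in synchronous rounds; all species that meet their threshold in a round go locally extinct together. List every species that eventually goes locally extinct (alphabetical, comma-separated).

isopods, krill

Round 1 — krill goes locally extinct (initial).
Round 2 — checking thresholds:
  isopods: 1 of 3 neighbours ≥ 1, goes locally extinct.
Round 3 — no new extinctions; cascade stops.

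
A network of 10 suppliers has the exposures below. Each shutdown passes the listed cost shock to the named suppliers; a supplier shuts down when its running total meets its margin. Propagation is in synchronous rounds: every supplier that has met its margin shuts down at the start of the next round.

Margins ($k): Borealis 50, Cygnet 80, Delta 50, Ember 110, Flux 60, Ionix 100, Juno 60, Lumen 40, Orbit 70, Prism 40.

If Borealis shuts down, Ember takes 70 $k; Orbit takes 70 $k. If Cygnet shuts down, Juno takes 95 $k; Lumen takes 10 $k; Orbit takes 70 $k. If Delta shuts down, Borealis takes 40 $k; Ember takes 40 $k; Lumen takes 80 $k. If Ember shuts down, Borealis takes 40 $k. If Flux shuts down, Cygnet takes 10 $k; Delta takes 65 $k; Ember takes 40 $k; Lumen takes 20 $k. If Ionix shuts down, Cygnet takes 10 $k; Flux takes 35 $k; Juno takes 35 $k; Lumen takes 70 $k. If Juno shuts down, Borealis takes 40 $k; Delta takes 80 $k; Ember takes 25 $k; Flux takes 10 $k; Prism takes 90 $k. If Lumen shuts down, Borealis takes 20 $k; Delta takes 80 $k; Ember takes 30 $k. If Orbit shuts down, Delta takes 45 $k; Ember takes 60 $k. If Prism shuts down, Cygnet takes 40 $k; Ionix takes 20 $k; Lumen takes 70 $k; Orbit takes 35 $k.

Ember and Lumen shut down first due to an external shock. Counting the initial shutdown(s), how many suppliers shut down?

Round 1 — Ember, Lumen shut down (initial).
  Borealis: +40+20 → 60 ≥ 50
  Delta: +80 → 80 ≥ 50
Round 2 — Borealis, Delta shut down.
  Orbit: +70 → 70 ≥ 70
Round 3 — Orbit shuts down.
No further shutdowns.

5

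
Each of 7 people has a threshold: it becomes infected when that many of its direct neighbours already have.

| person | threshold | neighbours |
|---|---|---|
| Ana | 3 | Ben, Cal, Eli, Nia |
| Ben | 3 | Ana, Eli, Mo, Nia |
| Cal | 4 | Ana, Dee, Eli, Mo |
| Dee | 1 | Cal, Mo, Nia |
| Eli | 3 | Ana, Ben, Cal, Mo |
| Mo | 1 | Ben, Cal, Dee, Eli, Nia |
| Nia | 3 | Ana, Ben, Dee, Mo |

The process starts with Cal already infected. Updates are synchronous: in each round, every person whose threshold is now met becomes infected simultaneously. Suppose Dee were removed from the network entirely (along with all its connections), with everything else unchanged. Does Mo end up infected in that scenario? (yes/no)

yes

With Dee removed:
Round 1 — Cal becomes infected (initial).
Round 2 — checking thresholds:
  Ana: 1 of 4 neighbours < 3, holds.
  Eli: 1 of 4 neighbours < 3, holds.
  Mo: 1 of 4 neighbours ≥ 1, becomes infected.
Round 3 — no new infections; cascade stops.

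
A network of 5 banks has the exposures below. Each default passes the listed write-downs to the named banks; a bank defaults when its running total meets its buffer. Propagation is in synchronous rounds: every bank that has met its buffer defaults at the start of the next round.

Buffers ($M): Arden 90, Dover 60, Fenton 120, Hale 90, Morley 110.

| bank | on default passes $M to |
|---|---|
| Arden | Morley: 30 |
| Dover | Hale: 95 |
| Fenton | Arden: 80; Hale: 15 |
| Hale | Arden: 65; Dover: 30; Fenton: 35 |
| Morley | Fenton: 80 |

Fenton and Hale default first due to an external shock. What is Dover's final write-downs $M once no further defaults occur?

Round 1 — Fenton, Hale default (initial).
  Arden: +80+65 → 145 ≥ 90
  Dover: +30 → 30 < 60
Round 2 — Arden defaults.
  Morley: +30 → 30 < 110
No further defaults.

30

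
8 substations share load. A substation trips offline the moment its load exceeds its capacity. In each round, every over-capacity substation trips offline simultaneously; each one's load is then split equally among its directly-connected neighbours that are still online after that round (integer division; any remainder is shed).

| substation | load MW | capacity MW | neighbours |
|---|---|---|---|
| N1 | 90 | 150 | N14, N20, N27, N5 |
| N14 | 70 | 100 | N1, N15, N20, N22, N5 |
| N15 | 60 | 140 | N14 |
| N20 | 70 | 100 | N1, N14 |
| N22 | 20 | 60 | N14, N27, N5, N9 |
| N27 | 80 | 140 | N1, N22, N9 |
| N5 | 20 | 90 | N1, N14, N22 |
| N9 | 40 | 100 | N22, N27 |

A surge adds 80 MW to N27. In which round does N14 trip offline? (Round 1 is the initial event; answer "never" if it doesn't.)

never

Round 1 — N27 at 160 > 140. N27 trips offline.
  N27 sheds 160 MW to N1, N22, N9: 53 each (1 lost).
    N1: 90+53 = 143 ≤ 150
    N22: 20+53 = 73 > 60
    N9: 40+53 = 93 ≤ 100
Round 2 — N22 trips offline.
  N22 sheds 73 MW to N14, N5, N9: 24 each (1 lost).
    N14: 70+24 = 94 ≤ 100
    N5: 20+24 = 44 ≤ 90
    N9: 93+24 = 117 > 100
Round 3 — N9 trips offline.
  N9 sheds 117 MW: no online neighbours, lost.
No further trips.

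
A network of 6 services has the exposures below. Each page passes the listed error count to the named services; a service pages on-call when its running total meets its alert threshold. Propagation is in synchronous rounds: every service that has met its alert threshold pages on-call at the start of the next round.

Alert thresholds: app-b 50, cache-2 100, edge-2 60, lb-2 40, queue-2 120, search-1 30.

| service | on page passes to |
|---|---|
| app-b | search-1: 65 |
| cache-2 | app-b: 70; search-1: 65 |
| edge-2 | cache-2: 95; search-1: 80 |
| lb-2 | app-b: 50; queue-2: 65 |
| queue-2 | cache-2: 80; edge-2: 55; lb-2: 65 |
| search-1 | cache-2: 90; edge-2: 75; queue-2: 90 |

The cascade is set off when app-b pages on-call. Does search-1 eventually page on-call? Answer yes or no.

yes

Round 1 — app-b pages on-call (initial).
  search-1: +65 → 65 ≥ 30
Round 2 — search-1 pages on-call.
  cache-2: +90 → 90 < 100
  edge-2: +75 → 75 ≥ 60
  queue-2: +90 → 90 < 120
Round 3 — edge-2 pages on-call.
  cache-2: +95 → 185 ≥ 100
Round 4 — cache-2 pages on-call.
No further pages.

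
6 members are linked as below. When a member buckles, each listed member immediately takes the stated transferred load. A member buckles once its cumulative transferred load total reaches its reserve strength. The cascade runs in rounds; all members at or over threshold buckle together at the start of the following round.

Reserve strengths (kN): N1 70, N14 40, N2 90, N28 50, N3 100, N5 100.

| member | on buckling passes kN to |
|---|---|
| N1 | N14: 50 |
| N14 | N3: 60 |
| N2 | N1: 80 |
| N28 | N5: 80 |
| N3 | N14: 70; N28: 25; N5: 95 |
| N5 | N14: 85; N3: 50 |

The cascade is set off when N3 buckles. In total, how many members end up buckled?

Round 1 — N3 buckles (initial).
  N14: +70 → 70 ≥ 40
  N28: +25 → 25 < 50
  N5: +95 → 95 < 100
Round 2 — N14 buckles.
No further bucklings.

2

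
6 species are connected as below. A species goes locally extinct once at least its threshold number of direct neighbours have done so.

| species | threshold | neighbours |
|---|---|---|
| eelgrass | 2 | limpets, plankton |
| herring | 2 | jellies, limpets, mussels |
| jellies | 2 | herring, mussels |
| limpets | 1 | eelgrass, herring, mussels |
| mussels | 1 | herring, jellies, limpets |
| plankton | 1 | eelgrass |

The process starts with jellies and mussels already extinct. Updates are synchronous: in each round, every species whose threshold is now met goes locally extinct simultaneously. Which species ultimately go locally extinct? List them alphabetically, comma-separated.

herring, jellies, limpets, mussels

Round 1 — jellies, mussels go locally extinct (initial).
Round 2 — checking thresholds:
  herring: 2 of 3 neighbours ≥ 2, goes locally extinct.
  limpets: 1 of 3 neighbours ≥ 1, goes locally extinct.
Round 3 — no new extinctions; cascade stops.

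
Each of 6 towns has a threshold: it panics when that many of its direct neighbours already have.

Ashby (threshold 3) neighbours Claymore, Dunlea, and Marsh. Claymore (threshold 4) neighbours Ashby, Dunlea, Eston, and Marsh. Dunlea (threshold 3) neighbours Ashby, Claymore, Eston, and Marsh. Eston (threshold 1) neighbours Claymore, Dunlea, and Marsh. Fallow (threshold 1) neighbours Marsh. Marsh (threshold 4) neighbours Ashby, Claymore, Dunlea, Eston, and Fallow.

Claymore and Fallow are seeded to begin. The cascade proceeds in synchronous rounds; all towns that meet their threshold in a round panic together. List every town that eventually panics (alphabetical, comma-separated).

Claymore, Eston, Fallow

Round 1 — Claymore, Fallow panic (initial).
Round 2 — checking thresholds:
  Ashby: 1 of 3 neighbours < 3, holds.
  Dunlea: 1 of 4 neighbours < 3, holds.
  Eston: 1 of 3 neighbours ≥ 1, panics.
  Marsh: 2 of 5 neighbours < 4, holds.
Round 3 — no new panics; cascade stops.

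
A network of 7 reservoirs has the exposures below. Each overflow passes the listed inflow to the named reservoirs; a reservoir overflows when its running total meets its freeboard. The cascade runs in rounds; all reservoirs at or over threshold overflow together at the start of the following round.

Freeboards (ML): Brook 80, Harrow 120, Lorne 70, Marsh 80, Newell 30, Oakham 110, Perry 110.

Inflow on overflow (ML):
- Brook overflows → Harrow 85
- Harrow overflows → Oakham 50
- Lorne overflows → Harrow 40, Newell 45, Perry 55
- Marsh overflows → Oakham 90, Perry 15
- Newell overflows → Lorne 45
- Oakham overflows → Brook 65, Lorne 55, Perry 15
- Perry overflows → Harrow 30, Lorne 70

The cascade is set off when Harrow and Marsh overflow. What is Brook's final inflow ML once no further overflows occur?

Round 1 — Harrow, Marsh overflow (initial).
  Oakham: +50+90 → 140 ≥ 110
  Perry: +15 → 15 < 110
Round 2 — Oakham overflows.
  Brook: +65 → 65 < 80
  Lorne: +55 → 55 < 70
  Perry: +15 → 30 < 110
No further overflows.

65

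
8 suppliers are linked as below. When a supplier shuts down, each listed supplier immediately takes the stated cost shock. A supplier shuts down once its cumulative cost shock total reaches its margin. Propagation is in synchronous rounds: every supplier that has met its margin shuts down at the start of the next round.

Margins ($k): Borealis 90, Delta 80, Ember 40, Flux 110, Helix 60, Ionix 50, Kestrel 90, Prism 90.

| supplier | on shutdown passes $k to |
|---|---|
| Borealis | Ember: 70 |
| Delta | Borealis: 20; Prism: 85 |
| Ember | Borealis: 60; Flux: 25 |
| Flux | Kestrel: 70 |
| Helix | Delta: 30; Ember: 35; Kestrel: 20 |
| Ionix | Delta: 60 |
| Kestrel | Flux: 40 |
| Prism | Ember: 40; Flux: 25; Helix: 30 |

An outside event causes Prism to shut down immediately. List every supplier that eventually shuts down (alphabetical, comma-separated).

Ember, Prism

Round 1 — Prism shuts down (initial).
  Ember: +40 → 40 ≥ 40
  Flux: +25 → 25 < 110
  Helix: +30 → 30 < 60
Round 2 — Ember shuts down.
  Borealis: +60 → 60 < 90
  Flux: +25 → 50 < 110
No further shutdowns.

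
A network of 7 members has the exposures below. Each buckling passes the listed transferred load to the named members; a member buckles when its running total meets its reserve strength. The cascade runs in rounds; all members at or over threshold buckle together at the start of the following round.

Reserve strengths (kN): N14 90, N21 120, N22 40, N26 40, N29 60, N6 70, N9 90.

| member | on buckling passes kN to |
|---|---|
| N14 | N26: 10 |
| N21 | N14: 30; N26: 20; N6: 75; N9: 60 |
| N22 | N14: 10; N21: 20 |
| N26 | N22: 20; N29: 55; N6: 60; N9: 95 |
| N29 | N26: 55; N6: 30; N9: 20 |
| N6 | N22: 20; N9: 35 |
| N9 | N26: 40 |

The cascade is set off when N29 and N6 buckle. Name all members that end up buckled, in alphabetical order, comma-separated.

Round 1 — N29, N6 buckle (initial).
  N22: +20 → 20 < 40
  N26: +55 → 55 ≥ 40
  N9: +20+35 → 55 < 90
Round 2 — N26 buckles.
  N22: +20 → 40 ≥ 40
  N9: +95 → 150 ≥ 90
Round 3 — N22, N9 buckle.
  N14: +10 → 10 < 90
  N21: +20 → 20 < 120
No further bucklings.

N22, N26, N29, N6, N9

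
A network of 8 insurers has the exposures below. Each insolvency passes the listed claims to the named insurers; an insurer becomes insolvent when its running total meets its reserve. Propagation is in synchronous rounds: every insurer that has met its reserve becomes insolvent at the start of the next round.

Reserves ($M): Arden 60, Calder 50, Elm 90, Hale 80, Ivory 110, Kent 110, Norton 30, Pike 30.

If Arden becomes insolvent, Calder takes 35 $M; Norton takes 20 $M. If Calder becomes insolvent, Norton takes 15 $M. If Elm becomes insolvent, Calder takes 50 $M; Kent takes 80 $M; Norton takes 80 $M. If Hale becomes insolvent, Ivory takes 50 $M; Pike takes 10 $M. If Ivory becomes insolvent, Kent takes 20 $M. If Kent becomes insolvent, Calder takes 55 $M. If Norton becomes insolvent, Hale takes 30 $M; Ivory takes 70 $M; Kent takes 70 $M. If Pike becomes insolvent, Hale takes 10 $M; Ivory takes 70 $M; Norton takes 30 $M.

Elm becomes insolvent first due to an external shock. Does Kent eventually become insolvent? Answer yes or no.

Round 1 — Elm becomes insolvent (initial).
  Calder: +50 → 50 ≥ 50
  Kent: +80 → 80 < 110
  Norton: +80 → 80 ≥ 30
Round 2 — Calder, Norton become insolvent.
  Hale: +30 → 30 < 80
  Ivory: +70 → 70 < 110
  Kent: +70 → 150 ≥ 110
Round 3 — Kent becomes insolvent.
No further insolvencies.

yes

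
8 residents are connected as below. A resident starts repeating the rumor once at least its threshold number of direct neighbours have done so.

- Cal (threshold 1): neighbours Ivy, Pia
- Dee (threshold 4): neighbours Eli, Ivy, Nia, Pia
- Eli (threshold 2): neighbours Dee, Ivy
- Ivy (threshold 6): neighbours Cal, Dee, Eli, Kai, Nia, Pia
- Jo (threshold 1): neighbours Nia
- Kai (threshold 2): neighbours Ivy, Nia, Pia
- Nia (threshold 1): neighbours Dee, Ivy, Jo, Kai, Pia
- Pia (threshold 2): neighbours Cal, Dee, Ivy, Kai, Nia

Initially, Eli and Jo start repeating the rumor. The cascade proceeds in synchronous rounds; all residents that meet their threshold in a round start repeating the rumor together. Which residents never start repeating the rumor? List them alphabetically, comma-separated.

Cal, Dee, Ivy, Kai, Pia

Round 1 — Eli, Jo start repeating the rumor (initial).
Round 2 — checking thresholds:
  Dee: 1 of 4 neighbours < 4, not yet.
  Ivy: 1 of 6 neighbours < 6, not yet.
  Nia: 1 of 5 neighbours ≥ 1, starts repeating the rumor.
Round 3 — no new spreads; cascade stops.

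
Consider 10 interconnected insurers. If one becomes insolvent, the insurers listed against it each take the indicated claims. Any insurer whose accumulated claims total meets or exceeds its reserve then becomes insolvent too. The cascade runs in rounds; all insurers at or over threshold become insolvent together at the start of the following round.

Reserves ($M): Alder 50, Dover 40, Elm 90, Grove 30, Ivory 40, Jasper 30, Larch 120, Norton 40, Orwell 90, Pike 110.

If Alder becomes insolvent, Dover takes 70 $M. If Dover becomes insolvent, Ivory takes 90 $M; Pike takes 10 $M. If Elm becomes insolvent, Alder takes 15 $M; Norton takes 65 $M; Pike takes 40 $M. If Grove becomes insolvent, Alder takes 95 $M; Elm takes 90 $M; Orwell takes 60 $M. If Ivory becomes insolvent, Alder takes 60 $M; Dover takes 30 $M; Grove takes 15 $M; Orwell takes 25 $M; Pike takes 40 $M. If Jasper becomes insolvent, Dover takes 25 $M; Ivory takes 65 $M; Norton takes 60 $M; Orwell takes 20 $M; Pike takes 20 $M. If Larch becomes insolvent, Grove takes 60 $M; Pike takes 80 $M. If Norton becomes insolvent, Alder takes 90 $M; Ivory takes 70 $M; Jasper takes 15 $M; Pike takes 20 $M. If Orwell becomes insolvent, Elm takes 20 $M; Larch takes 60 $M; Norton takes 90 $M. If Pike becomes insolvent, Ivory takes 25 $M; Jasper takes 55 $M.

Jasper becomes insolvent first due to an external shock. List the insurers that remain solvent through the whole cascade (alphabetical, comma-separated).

Round 1 — Jasper becomes insolvent (initial).
  Dover: +25 → 25 < 40
  Ivory: +65 → 65 ≥ 40
  Norton: +60 → 60 ≥ 40
  Orwell: +20 → 20 < 90
  Pike: +20 → 20 < 110
Round 2 — Ivory, Norton become insolvent.
  Alder: +60+90 → 150 ≥ 50
  Dover: +30 → 55 ≥ 40
  Grove: +15 → 15 < 30
  Orwell: +25 → 45 < 90
  Pike: +40+20 → 80 < 110
Round 3 — Alder, Dover become insolvent.
  Pike: +10 → 90 < 110
No further insolvencies.

Elm, Grove, Larch, Orwell, Pike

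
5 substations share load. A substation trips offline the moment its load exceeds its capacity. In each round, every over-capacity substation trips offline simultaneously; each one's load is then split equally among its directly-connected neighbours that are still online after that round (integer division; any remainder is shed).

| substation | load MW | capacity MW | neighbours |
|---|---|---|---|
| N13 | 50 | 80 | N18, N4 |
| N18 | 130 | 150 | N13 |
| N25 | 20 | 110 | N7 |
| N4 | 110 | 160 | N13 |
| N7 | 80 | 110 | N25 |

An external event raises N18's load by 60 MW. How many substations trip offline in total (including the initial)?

3

Round 1 — N18 at 190 > 150. N18 trips offline.
  N18 sheds 190 MW to N13: 190 each.
    N13: 50+190 = 240 > 80
Round 2 — N13 trips offline.
  N13 sheds 240 MW to N4: 240 each.
    N4: 110+240 = 350 > 160
Round 3 — N4 trips offline.
  N4 sheds 350 MW: no online neighbours, lost.
No further trips.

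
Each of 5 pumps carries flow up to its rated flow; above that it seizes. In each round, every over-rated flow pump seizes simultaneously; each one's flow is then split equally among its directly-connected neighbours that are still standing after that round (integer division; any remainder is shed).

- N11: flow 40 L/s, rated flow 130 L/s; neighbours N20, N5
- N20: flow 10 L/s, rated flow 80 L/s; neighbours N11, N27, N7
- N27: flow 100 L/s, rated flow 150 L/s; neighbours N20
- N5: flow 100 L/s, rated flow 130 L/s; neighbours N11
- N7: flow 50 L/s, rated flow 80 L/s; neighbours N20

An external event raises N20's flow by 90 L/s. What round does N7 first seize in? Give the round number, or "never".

Round 1 — N20 at 100 > 80. N20 seizes.
  N20 sheds 100 L/s to N11, N27, N7: 33 each (1 lost).
    N11: 40+33 = 73 ≤ 130
    N27: 100+33 = 133 ≤ 150
    N7: 50+33 = 83 > 80
Round 2 — N7 seizes.
  N7 sheds 83 L/s: no online neighbours, lost.
No further seizures.

2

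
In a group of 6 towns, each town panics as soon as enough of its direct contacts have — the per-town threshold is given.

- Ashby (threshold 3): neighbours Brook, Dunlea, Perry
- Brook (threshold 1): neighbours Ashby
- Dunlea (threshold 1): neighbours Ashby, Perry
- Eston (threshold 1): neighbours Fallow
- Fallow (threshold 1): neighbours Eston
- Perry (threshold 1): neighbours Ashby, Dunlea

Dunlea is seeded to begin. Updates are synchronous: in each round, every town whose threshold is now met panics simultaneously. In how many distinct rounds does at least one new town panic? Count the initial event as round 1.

2

Round 1 — Dunlea panics (initial).
Round 2 — checking thresholds:
  Ashby: 1 of 3 neighbours < 3, holds.
  Perry: 1 of 2 neighbours ≥ 1, panics.
Round 3 — no new panics; cascade stops.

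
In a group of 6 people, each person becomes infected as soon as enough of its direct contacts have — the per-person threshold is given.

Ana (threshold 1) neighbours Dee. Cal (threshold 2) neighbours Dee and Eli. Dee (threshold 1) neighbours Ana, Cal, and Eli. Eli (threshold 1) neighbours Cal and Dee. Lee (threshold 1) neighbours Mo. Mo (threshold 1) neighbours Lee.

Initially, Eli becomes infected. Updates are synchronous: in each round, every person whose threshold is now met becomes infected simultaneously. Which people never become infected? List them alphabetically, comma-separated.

Round 1 — Eli becomes infected (initial).
Round 2 — checking thresholds:
  Cal: 1 of 2 neighbours < 2, not yet.
  Dee: 1 of 3 neighbours ≥ 1, becomes infected.
Round 3 — checking thresholds:
  Ana: 1 of 1 neighbours ≥ 1, becomes infected.
  Cal: 2 of 2 neighbours ≥ 2, becomes infected.
Round 4 — no new infections; cascade stops.

Lee, Mo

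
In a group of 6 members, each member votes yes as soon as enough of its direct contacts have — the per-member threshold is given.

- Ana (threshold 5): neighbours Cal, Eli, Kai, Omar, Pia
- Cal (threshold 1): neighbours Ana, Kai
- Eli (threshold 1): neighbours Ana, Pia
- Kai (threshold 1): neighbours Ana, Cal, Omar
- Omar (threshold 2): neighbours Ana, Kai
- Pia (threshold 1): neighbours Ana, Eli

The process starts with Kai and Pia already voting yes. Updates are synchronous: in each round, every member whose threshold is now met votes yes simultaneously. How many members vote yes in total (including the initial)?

4

Round 1 — Kai, Pia vote yes (initial).
Round 2 — checking thresholds:
  Ana: 2 of 5 neighbours < 5, below threshold.
  Cal: 1 of 2 neighbours ≥ 1, votes yes.
  Eli: 1 of 2 neighbours ≥ 1, votes yes.
  Omar: 1 of 2 neighbours < 2, below threshold.
Round 3 — no new yes votes; cascade stops.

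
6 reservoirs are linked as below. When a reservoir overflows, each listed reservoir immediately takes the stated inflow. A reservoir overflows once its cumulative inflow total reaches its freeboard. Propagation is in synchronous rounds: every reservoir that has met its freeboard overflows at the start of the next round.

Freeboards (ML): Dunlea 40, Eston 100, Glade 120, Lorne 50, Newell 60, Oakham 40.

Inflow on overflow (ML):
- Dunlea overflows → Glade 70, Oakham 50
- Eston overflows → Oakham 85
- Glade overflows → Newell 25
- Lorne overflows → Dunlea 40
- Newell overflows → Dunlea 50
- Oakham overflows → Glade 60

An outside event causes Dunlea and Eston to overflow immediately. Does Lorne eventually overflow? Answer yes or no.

no

Round 1 — Dunlea, Eston overflow (initial).
  Glade: +70 → 70 < 120
  Oakham: +50+85 → 135 ≥ 40
Round 2 — Oakham overflows.
  Glade: +60 → 130 ≥ 120
Round 3 — Glade overflows.
  Newell: +25 → 25 < 60
No further overflows.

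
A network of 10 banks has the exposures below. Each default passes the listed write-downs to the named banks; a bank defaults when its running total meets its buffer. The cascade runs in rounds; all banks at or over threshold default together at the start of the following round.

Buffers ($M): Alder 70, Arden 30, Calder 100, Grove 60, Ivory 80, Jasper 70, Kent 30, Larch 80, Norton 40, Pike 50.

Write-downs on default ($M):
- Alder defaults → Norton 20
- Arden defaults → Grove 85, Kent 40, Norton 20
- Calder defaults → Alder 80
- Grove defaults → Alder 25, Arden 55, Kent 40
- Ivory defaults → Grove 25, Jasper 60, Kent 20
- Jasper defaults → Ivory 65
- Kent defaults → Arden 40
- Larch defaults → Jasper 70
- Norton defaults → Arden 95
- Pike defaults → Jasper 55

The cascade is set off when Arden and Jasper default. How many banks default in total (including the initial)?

4

Round 1 — Arden, Jasper default (initial).
  Grove: +85 → 85 ≥ 60
  Ivory: +65 → 65 < 80
  Kent: +40 → 40 ≥ 30
  Norton: +20 → 20 < 40
Round 2 — Grove, Kent default.
  Alder: +25 → 25 < 70
No further defaults.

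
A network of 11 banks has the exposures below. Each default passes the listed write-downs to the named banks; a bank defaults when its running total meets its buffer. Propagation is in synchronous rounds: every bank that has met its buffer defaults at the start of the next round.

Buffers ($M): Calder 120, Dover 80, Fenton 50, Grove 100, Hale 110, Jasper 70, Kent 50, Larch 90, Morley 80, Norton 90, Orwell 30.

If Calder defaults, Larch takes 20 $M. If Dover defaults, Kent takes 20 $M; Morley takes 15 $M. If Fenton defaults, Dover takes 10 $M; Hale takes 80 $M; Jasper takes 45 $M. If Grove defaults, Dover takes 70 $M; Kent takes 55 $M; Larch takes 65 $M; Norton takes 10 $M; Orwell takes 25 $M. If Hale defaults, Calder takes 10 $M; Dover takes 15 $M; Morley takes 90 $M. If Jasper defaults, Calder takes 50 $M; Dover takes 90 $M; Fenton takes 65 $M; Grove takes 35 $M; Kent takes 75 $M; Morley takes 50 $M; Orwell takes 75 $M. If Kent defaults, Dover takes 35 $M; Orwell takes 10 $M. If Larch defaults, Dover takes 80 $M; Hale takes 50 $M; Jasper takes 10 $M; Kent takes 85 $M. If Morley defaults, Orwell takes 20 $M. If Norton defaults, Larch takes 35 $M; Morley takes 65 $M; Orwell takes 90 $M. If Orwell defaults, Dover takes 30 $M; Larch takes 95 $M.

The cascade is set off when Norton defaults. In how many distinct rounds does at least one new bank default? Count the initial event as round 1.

5

Round 1 — Norton defaults (initial).
  Larch: +35 → 35 < 90
  Morley: +65 → 65 < 80
  Orwell: +90 → 90 ≥ 30
Round 2 — Orwell defaults.
  Dover: +30 → 30 < 80
  Larch: +95 → 130 ≥ 90
Round 3 — Larch defaults.
  Dover: +80 → 110 ≥ 80
  Hale: +50 → 50 < 110
  Jasper: +10 → 10 < 70
  Kent: +85 → 85 ≥ 50
Round 4 — Dover, Kent default.
  Morley: +15 → 80 ≥ 80
Round 5 — Morley defaults.
No further defaults.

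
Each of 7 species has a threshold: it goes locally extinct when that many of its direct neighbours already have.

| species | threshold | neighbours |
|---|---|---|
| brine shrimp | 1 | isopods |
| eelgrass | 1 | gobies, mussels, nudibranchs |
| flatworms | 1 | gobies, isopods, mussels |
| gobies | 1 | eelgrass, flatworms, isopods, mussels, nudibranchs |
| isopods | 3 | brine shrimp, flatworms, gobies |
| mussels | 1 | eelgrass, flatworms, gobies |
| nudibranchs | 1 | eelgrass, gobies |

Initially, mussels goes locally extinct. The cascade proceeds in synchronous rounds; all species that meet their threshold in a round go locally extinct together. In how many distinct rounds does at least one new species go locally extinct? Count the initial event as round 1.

Round 1 — mussels goes locally extinct (initial).
Round 2 — checking thresholds:
  eelgrass: 1 of 3 neighbours ≥ 1, goes locally extinct.
  flatworms: 1 of 3 neighbours ≥ 1, goes locally extinct.
  gobies: 1 of 5 neighbours ≥ 1, goes locally extinct.
Round 3 — checking thresholds:
  isopods: 2 of 3 neighbours < 3, below threshold.
  nudibranchs: 2 of 2 neighbours ≥ 1, goes locally extinct.
Round 4 — no new extinctions; cascade stops.

3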